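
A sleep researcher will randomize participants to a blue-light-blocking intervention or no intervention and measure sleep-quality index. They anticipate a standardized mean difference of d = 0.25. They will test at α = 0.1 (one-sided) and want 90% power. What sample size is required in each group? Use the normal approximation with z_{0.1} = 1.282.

For two independent groups with equal n: n = 2·((z_{α} + z_β) / d)².
z_{α} + z_β = 1.282 + 1.282 = 2.564.
n = 2 × (2.564 / 0.25)² = 2 × 10.256² = 2 × 105.19 = 210.4.
Round up to the next whole participant.

n = 211 per group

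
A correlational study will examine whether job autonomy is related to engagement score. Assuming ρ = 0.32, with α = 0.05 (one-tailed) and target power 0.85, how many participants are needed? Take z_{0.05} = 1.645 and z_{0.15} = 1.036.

n = 69

Fisher's z: C = ½·ln((1+r)/(1−r)) = ½·ln(1.9412) = 0.3316.
n = ((z_{α} + z_β)/C)² + 3.
(1.645 + 1.036) / 0.3316 = 2.681 / 0.3316 = 8.085.
n = 8.085² + 3 = 65.37 + 3 = 68.4.
Round up.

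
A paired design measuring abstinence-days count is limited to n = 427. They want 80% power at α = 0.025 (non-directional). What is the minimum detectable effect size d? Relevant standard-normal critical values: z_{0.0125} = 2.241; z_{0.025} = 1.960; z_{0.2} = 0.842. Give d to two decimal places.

d_min ≈ 0.15

For a single sample (or paired design) of n = 427: d_min = (z_{α/2} + z_β)/√n.
z-sum = 2.241 + 0.842 = 3.083.
d_min = 3.083 / √427 = 3.083 / 20.664 = 0.149.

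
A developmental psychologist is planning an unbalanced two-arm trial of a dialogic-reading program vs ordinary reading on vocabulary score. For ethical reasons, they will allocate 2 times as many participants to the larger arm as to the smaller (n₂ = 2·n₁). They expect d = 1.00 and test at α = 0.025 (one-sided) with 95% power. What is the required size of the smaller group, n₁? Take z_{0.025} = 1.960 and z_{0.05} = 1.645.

With allocation ratio k = n₂/n₁ = 2, Var(x̄₁−x̄₂) = σ²(1/n₁ + 1/(k·n₁)) = σ²·(k+1)/(k·n₁).
So n₁ = (1 + 1/k)·((z_{α} + z_β)/d)² = 1.500 × (3.605/1.00)².
n₁ = 1.500 × 13.00 = 19.5.
Round up: n₁ = 20, giving n₂ = 2 × 20 = 40.

n₁ = 20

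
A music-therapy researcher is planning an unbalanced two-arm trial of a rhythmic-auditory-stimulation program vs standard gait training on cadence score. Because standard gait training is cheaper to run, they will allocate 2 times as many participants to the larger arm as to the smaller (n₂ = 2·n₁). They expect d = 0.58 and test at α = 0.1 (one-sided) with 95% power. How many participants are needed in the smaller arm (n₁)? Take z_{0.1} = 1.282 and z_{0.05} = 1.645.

n₁ = 39

With allocation ratio k = n₂/n₁ = 2, Var(x̄₁−x̄₂) = σ²(1/n₁ + 1/(k·n₁)) = σ²·(k+1)/(k·n₁).
So n₁ = (1 + 1/k)·((z_{α} + z_β)/d)² = 1.500 × (2.927/0.58)².
n₁ = 1.500 × 25.47 = 38.2.
Round up: n₁ = 39, giving n₂ = 2 × 39 = 78.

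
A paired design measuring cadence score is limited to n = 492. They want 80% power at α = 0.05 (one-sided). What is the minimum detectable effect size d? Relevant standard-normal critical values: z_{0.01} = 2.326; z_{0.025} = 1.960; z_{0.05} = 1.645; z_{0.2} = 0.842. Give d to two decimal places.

For a single sample (or paired design) of n = 492: d_min = (z_{α} + z_β)/√n.
z-sum = 1.645 + 0.842 = 2.487.
d_min = 2.487 / √492 = 2.487 / 22.181 = 0.112.

d_min ≈ 0.11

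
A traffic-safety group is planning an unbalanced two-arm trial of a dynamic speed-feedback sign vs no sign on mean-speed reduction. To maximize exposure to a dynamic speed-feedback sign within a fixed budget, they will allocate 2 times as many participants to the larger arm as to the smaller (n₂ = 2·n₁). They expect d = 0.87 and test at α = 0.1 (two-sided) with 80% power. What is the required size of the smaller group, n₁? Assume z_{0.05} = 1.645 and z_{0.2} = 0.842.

n₁ = 13

With allocation ratio k = n₂/n₁ = 2, Var(x̄₁−x̄₂) = σ²(1/n₁ + 1/(k·n₁)) = σ²·(k+1)/(k·n₁).
So n₁ = (1 + 1/k)·((z_{α/2} + z_β)/d)² = 1.500 × (2.487/0.87)².
n₁ = 1.500 × 8.17 = 12.3.
Round up: n₁ = 13, giving n₂ = 2 × 13 = 26.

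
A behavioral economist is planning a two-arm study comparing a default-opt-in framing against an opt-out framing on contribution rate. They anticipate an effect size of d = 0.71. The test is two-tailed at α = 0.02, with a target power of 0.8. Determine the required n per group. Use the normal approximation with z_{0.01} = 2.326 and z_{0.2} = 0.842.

For two independent groups with equal n: n = 2·((z_{α/2} + z_β) / d)².
z_{α/2} + z_β = 2.326 + 0.842 = 3.168.
n = 2 × (3.168 / 0.71)² = 2 × 4.462² = 2 × 19.91 = 39.8.
Round up to the next whole participant.

n = 40 per group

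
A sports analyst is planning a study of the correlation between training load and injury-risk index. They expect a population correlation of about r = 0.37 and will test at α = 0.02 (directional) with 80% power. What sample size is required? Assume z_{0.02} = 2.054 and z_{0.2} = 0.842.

Fisher's z: C = ½·ln((1+r)/(1−r)) = ½·ln(2.1746) = 0.3884.
n = ((z_{α} + z_β)/C)² + 3.
(2.054 + 0.842) / 0.3884 = 2.896 / 0.3884 = 7.456.
n = 7.456² + 3 = 55.60 + 3 = 58.6.
Round up.

n = 59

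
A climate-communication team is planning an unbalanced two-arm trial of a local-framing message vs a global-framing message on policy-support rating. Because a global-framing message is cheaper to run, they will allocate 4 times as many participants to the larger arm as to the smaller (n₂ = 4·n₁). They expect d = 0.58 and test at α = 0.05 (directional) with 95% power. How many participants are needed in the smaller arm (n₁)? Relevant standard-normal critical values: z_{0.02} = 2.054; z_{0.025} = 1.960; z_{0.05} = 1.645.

With allocation ratio k = n₂/n₁ = 4, Var(x̄₁−x̄₂) = σ²(1/n₁ + 1/(k·n₁)) = σ²·(k+1)/(k·n₁).
So n₁ = (1 + 1/k)·((z_{α} + z_β)/d)² = 1.250 × (3.290/0.58)².
n₁ = 1.250 × 32.18 = 40.2.
Round up: n₁ = 41, giving n₂ = 4 × 41 = 164.

n₁ = 41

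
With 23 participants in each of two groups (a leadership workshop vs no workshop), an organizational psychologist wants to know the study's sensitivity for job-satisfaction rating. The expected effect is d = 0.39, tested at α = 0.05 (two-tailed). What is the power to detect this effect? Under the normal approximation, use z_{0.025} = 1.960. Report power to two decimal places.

For two equal groups, power = Φ(d·√(n/2) − z_{α/2}).
d·√(n/2) = 0.39 × √(23/2) = 0.39 × 3.391 = 1.323.
z_β = 1.323 − 1.960 = -0.637.
Power = Φ(-0.637) = 0.262.

power ≈ 0.26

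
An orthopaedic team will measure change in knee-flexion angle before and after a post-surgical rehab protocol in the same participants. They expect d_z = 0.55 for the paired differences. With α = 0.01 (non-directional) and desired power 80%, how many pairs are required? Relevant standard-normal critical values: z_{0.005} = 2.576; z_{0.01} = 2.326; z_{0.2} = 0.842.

For a paired (one-sample on differences) test: n = ((z_{α/2} + z_β) / d)².
z_{α/2} + z_β = 2.576 + 0.842 = 3.418.
n = (3.418 / 0.55)² = 6.215² = 38.62.
Round up.

n = 39 pairs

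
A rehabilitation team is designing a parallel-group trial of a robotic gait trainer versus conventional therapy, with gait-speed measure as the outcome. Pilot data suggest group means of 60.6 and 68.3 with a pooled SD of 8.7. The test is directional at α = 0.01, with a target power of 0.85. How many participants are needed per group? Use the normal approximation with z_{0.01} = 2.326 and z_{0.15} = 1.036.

Cohen's d = |M₁ − M₂| / SD_pooled = |60.6 − 68.3| / 8.7 = 7.7 / 8.7 = 0.885.
For two independent groups with equal n: n = 2·((z_{α} + z_β) / d)².
z_{α} + z_β = 2.326 + 1.036 = 3.362.
n = 2 × (3.362 / 0.885)² = 2 × 3.799² = 2 × 14.43 = 28.9.
Round up to the next whole participant.

n = 29 per group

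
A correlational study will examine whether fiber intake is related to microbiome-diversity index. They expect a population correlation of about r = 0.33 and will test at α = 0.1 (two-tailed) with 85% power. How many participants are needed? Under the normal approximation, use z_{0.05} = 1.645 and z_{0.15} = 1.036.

n = 65

Fisher's z: C = ½·ln((1+r)/(1−r)) = ½·ln(1.9851) = 0.3428.
n = ((z_{α/2} + z_β)/C)² + 3.
(1.645 + 1.036) / 0.3428 = 2.681 / 0.3428 = 7.821.
n = 7.821² + 3 = 61.17 + 3 = 64.2.
Round up.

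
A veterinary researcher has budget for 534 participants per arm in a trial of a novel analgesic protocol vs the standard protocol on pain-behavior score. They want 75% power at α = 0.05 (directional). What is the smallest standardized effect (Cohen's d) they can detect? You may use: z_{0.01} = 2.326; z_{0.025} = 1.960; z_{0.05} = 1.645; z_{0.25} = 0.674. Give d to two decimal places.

For two independent groups of n = 534 each: d_min = (z_{α} + z_β)·√(2/n).
z-sum = 1.645 + 0.674 = 2.319.
d_min = 2.319 × √(2/534) = 2.319 × 0.0612 = 0.142.

d_min ≈ 0.14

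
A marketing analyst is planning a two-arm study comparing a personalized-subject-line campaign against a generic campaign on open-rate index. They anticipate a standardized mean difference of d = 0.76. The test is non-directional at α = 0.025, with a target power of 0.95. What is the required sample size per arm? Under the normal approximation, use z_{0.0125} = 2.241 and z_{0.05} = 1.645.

For two independent groups with equal n: n = 2·((z_{α/2} + z_β) / d)².
z_{α/2} + z_β = 2.241 + 1.645 = 3.886.
n = 2 × (3.886 / 0.76)² = 2 × 5.113² = 2 × 26.14 = 52.3.
Round up to the next whole participant.

n = 53 per group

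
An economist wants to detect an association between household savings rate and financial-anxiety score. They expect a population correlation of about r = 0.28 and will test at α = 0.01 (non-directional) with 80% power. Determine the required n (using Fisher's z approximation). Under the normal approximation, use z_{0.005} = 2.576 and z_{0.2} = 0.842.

Fisher's z: C = ½·ln((1+r)/(1−r)) = ½·ln(1.7778) = 0.2877.
n = ((z_{α/2} + z_β)/C)² + 3.
(2.576 + 0.842) / 0.2877 = 3.418 / 0.2877 = 11.880.
n = 11.880² + 3 = 141.14 + 3 = 144.1.
Round up.

n = 145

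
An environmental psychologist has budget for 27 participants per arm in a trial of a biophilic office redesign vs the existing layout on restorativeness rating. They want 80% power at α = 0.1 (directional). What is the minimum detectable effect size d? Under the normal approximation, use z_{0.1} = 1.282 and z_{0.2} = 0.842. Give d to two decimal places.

For two independent groups of n = 27 each: d_min = (z_{α} + z_β)·√(2/n).
z-sum = 1.282 + 0.842 = 2.124.
d_min = 2.124 × √(2/27) = 2.124 × 0.2722 = 0.578.

d_min ≈ 0.58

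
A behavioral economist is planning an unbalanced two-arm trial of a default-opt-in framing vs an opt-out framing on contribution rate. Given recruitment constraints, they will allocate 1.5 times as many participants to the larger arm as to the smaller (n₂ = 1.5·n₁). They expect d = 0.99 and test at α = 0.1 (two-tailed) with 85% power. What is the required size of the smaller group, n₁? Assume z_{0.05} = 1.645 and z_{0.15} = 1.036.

With allocation ratio k = n₂/n₁ = 1.5, Var(x̄₁−x̄₂) = σ²(1/n₁ + 1/(k·n₁)) = σ²·(k+1)/(k·n₁).
So n₁ = (1 + 1/k)·((z_{α/2} + z_β)/d)² = 1.667 × (2.681/0.99)².
n₁ = 1.667 × 7.33 = 12.2.
Round up: n₁ = 13, giving n₂ = ⌈1.5 × 13⌉ = ⌈19.5⌉ = 20.

n₁ = 13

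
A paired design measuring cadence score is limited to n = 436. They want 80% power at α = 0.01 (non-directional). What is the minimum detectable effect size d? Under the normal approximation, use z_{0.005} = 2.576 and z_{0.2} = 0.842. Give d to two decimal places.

d_min ≈ 0.16

For a single sample (or paired design) of n = 436: d_min = (z_{α/2} + z_β)/√n.
z-sum = 2.576 + 0.842 = 3.418.
d_min = 3.418 / √436 = 3.418 / 20.881 = 0.164.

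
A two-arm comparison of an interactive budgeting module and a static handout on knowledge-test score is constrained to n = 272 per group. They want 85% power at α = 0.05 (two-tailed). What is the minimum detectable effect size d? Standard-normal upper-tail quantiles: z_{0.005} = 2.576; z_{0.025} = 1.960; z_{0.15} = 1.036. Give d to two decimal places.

d_min ≈ 0.26

For two independent groups of n = 272 each: d_min = (z_{α/2} + z_β)·√(2/n).
z-sum = 1.960 + 1.036 = 2.996.
d_min = 2.996 × √(2/272) = 2.996 × 0.0857 = 0.257.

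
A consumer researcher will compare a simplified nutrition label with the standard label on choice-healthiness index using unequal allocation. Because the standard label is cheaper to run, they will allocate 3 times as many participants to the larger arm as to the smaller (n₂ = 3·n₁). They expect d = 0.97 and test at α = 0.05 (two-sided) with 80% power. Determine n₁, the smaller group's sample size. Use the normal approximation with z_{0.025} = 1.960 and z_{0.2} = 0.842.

n₁ = 12

With allocation ratio k = n₂/n₁ = 3, Var(x̄₁−x̄₂) = σ²(1/n₁ + 1/(k·n₁)) = σ²·(k+1)/(k·n₁).
So n₁ = (1 + 1/k)·((z_{α/2} + z_β)/d)² = 1.333 × (2.802/0.97)².
n₁ = 1.333 × 8.34 = 11.1.
Round up: n₁ = 12, giving n₂ = 3 × 12 = 36.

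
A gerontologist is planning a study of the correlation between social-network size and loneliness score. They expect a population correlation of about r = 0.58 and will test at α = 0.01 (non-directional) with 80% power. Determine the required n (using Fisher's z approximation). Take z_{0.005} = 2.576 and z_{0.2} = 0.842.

n = 30

Fisher's z: C = ½·ln((1+r)/(1−r)) = ½·ln(3.7619) = 0.6625.
n = ((z_{α/2} + z_β)/C)² + 3.
(2.576 + 0.842) / 0.6625 = 3.418 / 0.6625 = 5.159.
n = 5.159² + 3 = 26.62 + 3 = 29.6.
Round up.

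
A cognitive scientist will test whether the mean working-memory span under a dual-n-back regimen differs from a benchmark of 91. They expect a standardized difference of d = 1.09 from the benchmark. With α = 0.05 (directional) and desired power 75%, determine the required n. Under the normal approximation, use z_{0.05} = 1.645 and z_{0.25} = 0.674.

For a one-sample test: n = ((z_{α} + z_β) / d)².
z_{α} + z_β = 1.645 + 0.674 = 2.319.
n = (2.319 / 1.09)² = 2.128² = 4.53.
Round up.

n = 5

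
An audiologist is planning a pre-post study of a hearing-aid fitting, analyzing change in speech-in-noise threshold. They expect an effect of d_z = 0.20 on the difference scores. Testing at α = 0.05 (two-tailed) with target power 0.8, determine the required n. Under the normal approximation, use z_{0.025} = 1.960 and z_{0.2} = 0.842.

n = 197 pairs

For a paired (one-sample on differences) test: n = ((z_{α/2} + z_β) / d)².
z_{α/2} + z_β = 1.960 + 0.842 = 2.802.
n = (2.802 / 0.20)² = 14.010² = 196.28.
Round up.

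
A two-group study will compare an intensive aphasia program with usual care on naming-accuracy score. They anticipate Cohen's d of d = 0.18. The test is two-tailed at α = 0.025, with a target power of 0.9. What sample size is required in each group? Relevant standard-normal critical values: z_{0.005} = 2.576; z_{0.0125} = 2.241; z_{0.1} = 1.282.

n = 767 per group

For two independent groups with equal n: n = 2·((z_{α/2} + z_β) / d)².
z_{α/2} + z_β = 2.241 + 1.282 = 3.523.
n = 2 × (3.523 / 0.18)² = 2 × 19.572² = 2 × 383.07 = 766.1.
Round up to the next whole participant.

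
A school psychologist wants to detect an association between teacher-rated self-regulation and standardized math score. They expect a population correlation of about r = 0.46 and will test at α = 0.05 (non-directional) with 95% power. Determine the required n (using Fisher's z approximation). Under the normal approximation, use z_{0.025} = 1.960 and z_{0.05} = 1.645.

Fisher's z: C = ½·ln((1+r)/(1−r)) = ½·ln(2.7037) = 0.4973.
n = ((z_{α/2} + z_β)/C)² + 3.
(1.960 + 1.645) / 0.4973 = 3.605 / 0.4973 = 7.249.
n = 7.249² + 3 = 52.55 + 3 = 55.6.
Round up.

n = 56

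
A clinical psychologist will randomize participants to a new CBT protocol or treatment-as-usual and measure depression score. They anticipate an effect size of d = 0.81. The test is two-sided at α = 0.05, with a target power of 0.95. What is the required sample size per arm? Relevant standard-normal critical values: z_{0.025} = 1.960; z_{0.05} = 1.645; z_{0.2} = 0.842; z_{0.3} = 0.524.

n = 40 per group

For two independent groups with equal n: n = 2·((z_{α/2} + z_β) / d)².
z_{α/2} + z_β = 1.960 + 1.645 = 3.605.
n = 2 × (3.605 / 0.81)² = 2 × 4.451² = 2 × 19.81 = 39.6.
Round up to the next whole participant.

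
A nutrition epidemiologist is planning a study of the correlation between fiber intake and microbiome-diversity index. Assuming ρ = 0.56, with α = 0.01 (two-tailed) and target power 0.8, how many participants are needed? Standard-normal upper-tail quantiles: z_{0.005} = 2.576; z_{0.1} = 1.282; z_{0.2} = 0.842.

n = 33

Fisher's z: C = ½·ln((1+r)/(1−r)) = ½·ln(3.5455) = 0.6328.
n = ((z_{α/2} + z_β)/C)² + 3.
(2.576 + 0.842) / 0.6328 = 3.418 / 0.6328 = 5.401.
n = 5.401² + 3 = 29.18 + 3 = 32.2.
Round up.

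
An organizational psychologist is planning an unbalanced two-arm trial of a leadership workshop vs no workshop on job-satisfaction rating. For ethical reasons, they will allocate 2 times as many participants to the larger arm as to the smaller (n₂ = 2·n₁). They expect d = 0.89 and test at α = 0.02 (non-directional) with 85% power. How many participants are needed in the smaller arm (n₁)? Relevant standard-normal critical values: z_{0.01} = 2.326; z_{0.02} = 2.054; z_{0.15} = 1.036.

With allocation ratio k = n₂/n₁ = 2, Var(x̄₁−x̄₂) = σ²(1/n₁ + 1/(k·n₁)) = σ²·(k+1)/(k·n₁).
So n₁ = (1 + 1/k)·((z_{α/2} + z_β)/d)² = 1.500 × (3.362/0.89)².
n₁ = 1.500 × 14.27 = 21.4.
Round up: n₁ = 22, giving n₂ = 2 × 22 = 44.

n₁ = 22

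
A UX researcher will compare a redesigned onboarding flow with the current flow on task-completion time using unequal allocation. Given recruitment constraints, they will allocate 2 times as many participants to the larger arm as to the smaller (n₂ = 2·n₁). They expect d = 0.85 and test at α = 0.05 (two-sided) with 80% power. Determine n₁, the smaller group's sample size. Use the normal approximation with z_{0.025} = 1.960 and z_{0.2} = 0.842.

With allocation ratio k = n₂/n₁ = 2, Var(x̄₁−x̄₂) = σ²(1/n₁ + 1/(k·n₁)) = σ²·(k+1)/(k·n₁).
So n₁ = (1 + 1/k)·((z_{α/2} + z_β)/d)² = 1.500 × (2.802/0.85)².
n₁ = 1.500 × 10.87 = 16.3.
Round up: n₁ = 17, giving n₂ = 2 × 17 = 34.

n₁ = 17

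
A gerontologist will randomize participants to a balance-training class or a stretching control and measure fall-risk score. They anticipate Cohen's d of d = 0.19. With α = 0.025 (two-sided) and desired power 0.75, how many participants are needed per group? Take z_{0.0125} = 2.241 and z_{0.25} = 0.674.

For two independent groups with equal n: n = 2·((z_{α/2} + z_β) / d)².
z_{α/2} + z_β = 2.241 + 0.674 = 2.915.
n = 2 × (2.915 / 0.19)² = 2 × 15.342² = 2 × 235.38 = 470.8.
Round up to the next whole participant.

n = 471 per group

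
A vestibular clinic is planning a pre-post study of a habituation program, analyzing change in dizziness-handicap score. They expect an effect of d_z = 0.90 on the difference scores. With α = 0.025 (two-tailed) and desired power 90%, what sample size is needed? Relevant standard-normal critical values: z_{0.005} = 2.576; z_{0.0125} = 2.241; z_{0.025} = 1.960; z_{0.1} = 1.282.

For a paired (one-sample on differences) test: n = ((z_{α/2} + z_β) / d)².
z_{α/2} + z_β = 2.241 + 1.282 = 3.523.
n = (3.523 / 0.90)² = 3.914² = 15.32.
Round up.

n = 16 pairs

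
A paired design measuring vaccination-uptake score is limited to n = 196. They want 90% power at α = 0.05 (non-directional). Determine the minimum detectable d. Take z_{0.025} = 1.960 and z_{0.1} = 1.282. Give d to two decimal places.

d_min ≈ 0.23

For a single sample (or paired design) of n = 196: d_min = (z_{α/2} + z_β)/√n.
z-sum = 1.960 + 1.282 = 3.242.
d_min = 3.242 / √196 = 3.242 / 14.000 = 0.232.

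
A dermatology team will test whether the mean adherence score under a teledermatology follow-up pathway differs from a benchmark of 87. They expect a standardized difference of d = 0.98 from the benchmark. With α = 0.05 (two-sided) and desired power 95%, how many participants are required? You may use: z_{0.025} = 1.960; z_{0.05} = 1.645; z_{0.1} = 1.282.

n = 14

For a one-sample test: n = ((z_{α/2} + z_β) / d)².
z_{α/2} + z_β = 1.960 + 1.645 = 3.605.
n = (3.605 / 0.98)² = 3.679² = 13.53.
Round up.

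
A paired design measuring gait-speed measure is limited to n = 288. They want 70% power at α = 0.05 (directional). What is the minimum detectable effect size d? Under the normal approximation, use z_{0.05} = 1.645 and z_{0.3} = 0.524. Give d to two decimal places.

For a single sample (or paired design) of n = 288: d_min = (z_{α} + z_β)/√n.
z-sum = 1.645 + 0.524 = 2.169.
d_min = 2.169 / √288 = 2.169 / 16.971 = 0.128.

d_min ≈ 0.13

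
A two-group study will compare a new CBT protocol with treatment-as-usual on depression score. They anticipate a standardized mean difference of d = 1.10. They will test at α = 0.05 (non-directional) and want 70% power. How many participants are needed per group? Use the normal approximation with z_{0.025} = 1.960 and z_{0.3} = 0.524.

For two independent groups with equal n: n = 2·((z_{α/2} + z_β) / d)².
z_{α/2} + z_β = 1.960 + 0.524 = 2.484.
n = 2 × (2.484 / 1.10)² = 2 × 2.258² = 2 × 5.10 = 10.2.
Round up to the next whole participant.

n = 11 per group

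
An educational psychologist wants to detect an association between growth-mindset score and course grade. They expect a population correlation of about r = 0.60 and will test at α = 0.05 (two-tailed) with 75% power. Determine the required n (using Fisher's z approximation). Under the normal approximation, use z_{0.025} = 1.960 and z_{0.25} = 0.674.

Fisher's z: C = ½·ln((1+r)/(1−r)) = ½·ln(4.0000) = 0.6931.
n = ((z_{α/2} + z_β)/C)² + 3.
(1.960 + 0.674) / 0.6931 = 2.634 / 0.6931 = 3.800.
n = 3.800² + 3 = 14.44 + 3 = 17.4.
Round up.

n = 18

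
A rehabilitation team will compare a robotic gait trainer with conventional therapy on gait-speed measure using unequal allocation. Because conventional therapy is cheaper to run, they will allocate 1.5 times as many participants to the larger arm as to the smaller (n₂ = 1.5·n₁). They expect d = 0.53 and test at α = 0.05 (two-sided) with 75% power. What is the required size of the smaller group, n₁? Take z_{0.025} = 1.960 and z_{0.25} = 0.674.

n₁ = 42

With allocation ratio k = n₂/n₁ = 1.5, Var(x̄₁−x̄₂) = σ²(1/n₁ + 1/(k·n₁)) = σ²·(k+1)/(k·n₁).
So n₁ = (1 + 1/k)·((z_{α/2} + z_β)/d)² = 1.667 × (2.634/0.53)².
n₁ = 1.667 × 24.70 = 41.2.
Round up: n₁ = 42, giving n₂ = 1.5 × 42 = 63.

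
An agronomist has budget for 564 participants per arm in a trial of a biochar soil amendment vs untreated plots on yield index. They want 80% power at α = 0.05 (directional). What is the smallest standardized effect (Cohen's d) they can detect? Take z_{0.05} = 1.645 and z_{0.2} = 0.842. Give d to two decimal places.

For two independent groups of n = 564 each: d_min = (z_{α} + z_β)·√(2/n).
z-sum = 1.645 + 0.842 = 2.487.
d_min = 2.487 × √(2/564) = 2.487 × 0.0595 = 0.148.

d_min ≈ 0.15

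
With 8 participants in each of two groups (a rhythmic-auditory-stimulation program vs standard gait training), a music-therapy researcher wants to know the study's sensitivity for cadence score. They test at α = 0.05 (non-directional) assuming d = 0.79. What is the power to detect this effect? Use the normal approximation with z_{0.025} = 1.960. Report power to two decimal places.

power ≈ 0.35

For two equal groups, power = Φ(d·√(n/2) − z_{α/2}).
d·√(n/2) = 0.79 × √(8/2) = 0.79 × 2.000 = 1.580.
z_β = 1.580 − 1.960 = -0.380.
Power = Φ(-0.380) = 0.352.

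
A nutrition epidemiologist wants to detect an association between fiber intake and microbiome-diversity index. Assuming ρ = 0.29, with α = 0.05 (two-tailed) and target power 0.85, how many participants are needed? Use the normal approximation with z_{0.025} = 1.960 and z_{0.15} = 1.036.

n = 104

Fisher's z: C = ½·ln((1+r)/(1−r)) = ½·ln(1.8169) = 0.2986.
n = ((z_{α/2} + z_β)/C)² + 3.
(1.960 + 1.036) / 0.2986 = 2.996 / 0.2986 = 10.033.
n = 10.033² + 3 = 100.67 + 3 = 103.7.
Round up.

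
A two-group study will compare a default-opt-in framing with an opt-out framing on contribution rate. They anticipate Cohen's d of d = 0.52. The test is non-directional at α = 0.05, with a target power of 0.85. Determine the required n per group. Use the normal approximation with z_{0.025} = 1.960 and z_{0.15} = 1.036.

For two independent groups with equal n: n = 2·((z_{α/2} + z_β) / d)².
z_{α/2} + z_β = 1.960 + 1.036 = 2.996.
n = 2 × (2.996 / 0.52)² = 2 × 5.762² = 2 × 33.20 = 66.4.
Round up to the next whole participant.

n = 67 per group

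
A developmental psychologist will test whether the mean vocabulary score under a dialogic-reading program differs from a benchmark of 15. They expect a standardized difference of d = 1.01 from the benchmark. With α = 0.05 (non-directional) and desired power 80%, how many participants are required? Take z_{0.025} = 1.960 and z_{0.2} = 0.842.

n = 8

For a one-sample test: n = ((z_{α/2} + z_β) / d)².
z_{α/2} + z_β = 1.960 + 0.842 = 2.802.
n = (2.802 / 1.01)² = 2.774² = 7.70.
Round up.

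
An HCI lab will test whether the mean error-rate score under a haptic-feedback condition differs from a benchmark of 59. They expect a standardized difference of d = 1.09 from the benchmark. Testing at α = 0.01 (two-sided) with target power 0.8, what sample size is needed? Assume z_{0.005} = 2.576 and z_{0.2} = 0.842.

For a one-sample test: n = ((z_{α/2} + z_β) / d)².
z_{α/2} + z_β = 2.576 + 0.842 = 3.418.
n = (3.418 / 1.09)² = 3.136² = 9.83.
Round up.

n = 10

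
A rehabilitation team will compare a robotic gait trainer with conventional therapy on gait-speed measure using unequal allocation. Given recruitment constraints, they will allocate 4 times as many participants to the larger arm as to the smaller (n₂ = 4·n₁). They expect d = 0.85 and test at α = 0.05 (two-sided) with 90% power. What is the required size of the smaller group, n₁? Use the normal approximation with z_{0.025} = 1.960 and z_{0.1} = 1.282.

With allocation ratio k = n₂/n₁ = 4, Var(x̄₁−x̄₂) = σ²(1/n₁ + 1/(k·n₁)) = σ²·(k+1)/(k·n₁).
So n₁ = (1 + 1/k)·((z_{α/2} + z_β)/d)² = 1.250 × (3.242/0.85)².
n₁ = 1.250 × 14.55 = 18.2.
Round up: n₁ = 19, giving n₂ = 4 × 19 = 76.

n₁ = 19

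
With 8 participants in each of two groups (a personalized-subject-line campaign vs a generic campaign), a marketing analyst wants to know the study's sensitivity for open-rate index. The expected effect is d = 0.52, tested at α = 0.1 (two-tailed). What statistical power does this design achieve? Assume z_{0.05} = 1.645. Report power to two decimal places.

power ≈ 0.27

For two equal groups, power = Φ(d·√(n/2) − z_{α/2}).
d·√(n/2) = 0.52 × √(8/2) = 0.52 × 2.000 = 1.040.
z_β = 1.040 − 1.645 = -0.605.
Power = Φ(-0.605) = 0.273.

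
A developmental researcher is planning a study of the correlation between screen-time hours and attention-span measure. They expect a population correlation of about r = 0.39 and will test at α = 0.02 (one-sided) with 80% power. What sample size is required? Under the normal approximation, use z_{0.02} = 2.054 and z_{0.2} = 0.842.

Fisher's z: C = ½·ln((1+r)/(1−r)) = ½·ln(2.2787) = 0.4118.
n = ((z_{α} + z_β)/C)² + 3.
(2.054 + 0.842) / 0.4118 = 2.896 / 0.4118 = 7.033.
n = 7.033² + 3 = 49.46 + 3 = 52.5.
Round up.

n = 53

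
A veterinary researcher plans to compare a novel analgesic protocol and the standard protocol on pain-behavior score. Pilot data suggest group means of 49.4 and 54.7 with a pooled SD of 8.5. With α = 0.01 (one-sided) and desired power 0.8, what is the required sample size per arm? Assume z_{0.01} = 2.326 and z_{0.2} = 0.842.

n = 52 per group

Cohen's d = |M₁ − M₂| / SD_pooled = |49.4 − 54.7| / 8.5 = 5.3 / 8.5 = 0.624.
For two independent groups with equal n: n = 2·((z_{α} + z_β) / d)².
z_{α} + z_β = 2.326 + 0.842 = 3.168.
n = 2 × (3.168 / 0.624)² = 2 × 5.077² = 2 × 25.78 = 51.6.
Round up to the next whole participant.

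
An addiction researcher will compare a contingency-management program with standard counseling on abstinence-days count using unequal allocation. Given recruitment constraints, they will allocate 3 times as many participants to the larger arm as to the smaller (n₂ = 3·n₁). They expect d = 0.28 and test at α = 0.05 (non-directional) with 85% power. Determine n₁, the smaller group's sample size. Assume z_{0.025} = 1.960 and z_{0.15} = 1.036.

With allocation ratio k = n₂/n₁ = 3, Var(x̄₁−x̄₂) = σ²(1/n₁ + 1/(k·n₁)) = σ²·(k+1)/(k·n₁).
So n₁ = (1 + 1/k)·((z_{α/2} + z_β)/d)² = 1.333 × (2.996/0.28)².
n₁ = 1.333 × 114.49 = 152.7.
Round up: n₁ = 153, giving n₂ = 3 × 153 = 459.

n₁ = 153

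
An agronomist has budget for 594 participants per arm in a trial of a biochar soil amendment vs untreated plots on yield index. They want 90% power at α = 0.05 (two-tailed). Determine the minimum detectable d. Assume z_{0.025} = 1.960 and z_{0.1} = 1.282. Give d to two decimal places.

For two independent groups of n = 594 each: d_min = (z_{α/2} + z_β)·√(2/n).
z-sum = 1.960 + 1.282 = 3.242.
d_min = 3.242 × √(2/594) = 3.242 × 0.0580 = 0.188.

d_min ≈ 0.19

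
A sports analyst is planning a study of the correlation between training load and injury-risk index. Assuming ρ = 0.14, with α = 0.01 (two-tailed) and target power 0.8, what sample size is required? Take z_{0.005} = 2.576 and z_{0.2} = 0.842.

n = 592

Fisher's z: C = ½·ln((1+r)/(1−r)) = ½·ln(1.3256) = 0.1409.
n = ((z_{α/2} + z_β)/C)² + 3.
(2.576 + 0.842) / 0.1409 = 3.418 / 0.1409 = 24.258.
n = 24.258² + 3 = 588.47 + 3 = 591.5.
Round up.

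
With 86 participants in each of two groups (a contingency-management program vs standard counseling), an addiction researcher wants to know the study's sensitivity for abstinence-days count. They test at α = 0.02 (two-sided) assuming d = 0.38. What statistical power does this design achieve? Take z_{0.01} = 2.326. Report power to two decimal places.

For two equal groups, power = Φ(d·√(n/2) − z_{α/2}).
d·√(n/2) = 0.38 × √(86/2) = 0.38 × 6.557 = 2.492.
z_β = 2.492 − 2.326 = 0.166.
Power = Φ(0.166) = 0.566.

power ≈ 0.57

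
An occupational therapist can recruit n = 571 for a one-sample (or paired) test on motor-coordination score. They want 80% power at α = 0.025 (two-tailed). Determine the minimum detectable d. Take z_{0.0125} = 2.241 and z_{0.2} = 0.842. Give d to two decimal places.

d_min ≈ 0.13

For a single sample (or paired design) of n = 571: d_min = (z_{α/2} + z_β)/√n.
z-sum = 2.241 + 0.842 = 3.083.
d_min = 3.083 / √571 = 3.083 / 23.896 = 0.129.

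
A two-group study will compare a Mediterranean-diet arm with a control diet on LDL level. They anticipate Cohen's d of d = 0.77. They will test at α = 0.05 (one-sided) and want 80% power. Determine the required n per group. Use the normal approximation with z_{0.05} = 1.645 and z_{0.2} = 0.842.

For two independent groups with equal n: n = 2·((z_{α} + z_β) / d)².
z_{α} + z_β = 1.645 + 0.842 = 2.487.
n = 2 × (2.487 / 0.77)² = 2 × 3.230² = 2 × 10.43 = 20.9.
Round up to the next whole participant.

n = 21 per group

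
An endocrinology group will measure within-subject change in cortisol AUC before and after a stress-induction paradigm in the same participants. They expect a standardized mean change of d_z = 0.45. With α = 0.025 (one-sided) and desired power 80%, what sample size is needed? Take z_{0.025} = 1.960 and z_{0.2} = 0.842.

n = 39 pairs

For a paired (one-sample on differences) test: n = ((z_{α} + z_β) / d)².
z_{α} + z_β = 1.960 + 0.842 = 2.802.
n = (2.802 / 0.45)² = 6.227² = 38.77.
Round up.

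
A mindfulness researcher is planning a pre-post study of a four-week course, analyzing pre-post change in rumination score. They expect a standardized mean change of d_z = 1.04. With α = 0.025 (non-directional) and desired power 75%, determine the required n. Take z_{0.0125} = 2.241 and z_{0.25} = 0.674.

For a paired (one-sample on differences) test: n = ((z_{α/2} + z_β) / d)².
z_{α/2} + z_β = 2.241 + 0.674 = 2.915.
n = (2.915 / 1.04)² = 2.803² = 7.86.
Round up.

n = 8 pairs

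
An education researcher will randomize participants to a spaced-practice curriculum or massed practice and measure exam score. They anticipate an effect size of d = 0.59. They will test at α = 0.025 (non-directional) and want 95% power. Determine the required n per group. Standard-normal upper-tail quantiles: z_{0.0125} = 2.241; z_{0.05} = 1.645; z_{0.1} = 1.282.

For two independent groups with equal n: n = 2·((z_{α/2} + z_β) / d)².
z_{α/2} + z_β = 2.241 + 1.645 = 3.886.
n = 2 × (3.886 / 0.59)² = 2 × 6.586² = 2 × 43.38 = 86.8.
Round up to the next whole participant.

n = 87 per group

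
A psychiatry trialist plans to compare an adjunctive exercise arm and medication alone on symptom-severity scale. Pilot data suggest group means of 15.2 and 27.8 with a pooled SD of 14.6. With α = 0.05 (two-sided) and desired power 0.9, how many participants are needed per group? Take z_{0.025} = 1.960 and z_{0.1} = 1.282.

n = 29 per group

Cohen's d = |M₁ − M₂| / SD_pooled = |15.2 − 27.8| / 14.6 = 12.6 / 14.6 = 0.863.
For two independent groups with equal n: n = 2·((z_{α/2} + z_β) / d)².
z_{α/2} + z_β = 1.960 + 1.282 = 3.242.
n = 2 × (3.242 / 0.863)² = 2 × 3.757² = 2 × 14.11 = 28.2.
Round up to the next whole participant.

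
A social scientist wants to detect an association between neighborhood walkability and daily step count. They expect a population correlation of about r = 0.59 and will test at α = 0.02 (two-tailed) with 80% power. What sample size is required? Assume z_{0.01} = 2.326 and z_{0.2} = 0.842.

Fisher's z: C = ½·ln((1+r)/(1−r)) = ½·ln(3.8780) = 0.6777.
n = ((z_{α/2} + z_β)/C)² + 3.
(2.326 + 0.842) / 0.6777 = 3.168 / 0.6777 = 4.675.
n = 4.675² + 3 = 21.85 + 3 = 24.9.
Round up.

n = 25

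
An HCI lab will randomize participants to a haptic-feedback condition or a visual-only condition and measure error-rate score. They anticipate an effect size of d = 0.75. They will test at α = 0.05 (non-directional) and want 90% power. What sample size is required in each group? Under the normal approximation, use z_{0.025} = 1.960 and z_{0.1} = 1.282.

n = 38 per group

For two independent groups with equal n: n = 2·((z_{α/2} + z_β) / d)².
z_{α/2} + z_β = 1.960 + 1.282 = 3.242.
n = 2 × (3.242 / 0.75)² = 2 × 4.323² = 2 × 18.69 = 37.4.
Round up to the next whole participant.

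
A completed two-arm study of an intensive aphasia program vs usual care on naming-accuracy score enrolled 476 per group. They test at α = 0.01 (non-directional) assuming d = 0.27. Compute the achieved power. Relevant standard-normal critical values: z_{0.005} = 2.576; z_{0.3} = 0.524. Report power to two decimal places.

For two equal groups, power = Φ(d·√(n/2) − z_{α/2}).
d·√(n/2) = 0.27 × √(476/2) = 0.27 × 15.427 = 4.165.
z_β = 4.165 − 2.576 = 1.589.
Power = Φ(1.589) = 0.944.

power ≈ 0.94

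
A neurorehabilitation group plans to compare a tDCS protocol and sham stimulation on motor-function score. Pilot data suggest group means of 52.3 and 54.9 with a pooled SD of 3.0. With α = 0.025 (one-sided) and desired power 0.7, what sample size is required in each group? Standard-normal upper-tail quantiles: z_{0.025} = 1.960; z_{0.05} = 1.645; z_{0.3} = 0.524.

Cohen's d = |M₁ − M₂| / SD_pooled = |52.3 − 54.9| / 3.0 = 2.6 / 3.0 = 0.867.
For two independent groups with equal n: n = 2·((z_{α} + z_β) / d)².
z_{α} + z_β = 1.960 + 0.524 = 2.484.
n = 2 × (2.484 / 0.867)² = 2 × 2.865² = 2 × 8.21 = 16.4.
Round up to the next whole participant.

n = 17 per group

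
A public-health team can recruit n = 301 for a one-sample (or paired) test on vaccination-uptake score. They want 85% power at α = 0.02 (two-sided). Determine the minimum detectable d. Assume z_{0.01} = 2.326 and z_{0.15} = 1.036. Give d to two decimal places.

For a single sample (or paired design) of n = 301: d_min = (z_{α/2} + z_β)/√n.
z-sum = 2.326 + 1.036 = 3.362.
d_min = 3.362 / √301 = 3.362 / 17.349 = 0.194.

d_min ≈ 0.19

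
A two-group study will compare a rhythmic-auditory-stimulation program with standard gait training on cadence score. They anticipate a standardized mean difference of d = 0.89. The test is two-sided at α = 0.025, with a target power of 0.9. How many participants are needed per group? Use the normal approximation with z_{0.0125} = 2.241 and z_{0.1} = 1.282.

n = 32 per group

For two independent groups with equal n: n = 2·((z_{α/2} + z_β) / d)².
z_{α/2} + z_β = 2.241 + 1.282 = 3.523.
n = 2 × (3.523 / 0.89)² = 2 × 3.958² = 2 × 15.67 = 31.3.
Round up to the next whole participant.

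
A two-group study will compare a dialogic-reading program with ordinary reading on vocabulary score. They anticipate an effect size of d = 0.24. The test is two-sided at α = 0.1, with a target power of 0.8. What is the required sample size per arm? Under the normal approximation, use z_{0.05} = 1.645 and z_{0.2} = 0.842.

For two independent groups with equal n: n = 2·((z_{α/2} + z_β) / d)².
z_{α/2} + z_β = 1.645 + 0.842 = 2.487.
n = 2 × (2.487 / 0.24)² = 2 × 10.363² = 2 × 107.38 = 214.8.
Round up to the next whole participant.

n = 215 per group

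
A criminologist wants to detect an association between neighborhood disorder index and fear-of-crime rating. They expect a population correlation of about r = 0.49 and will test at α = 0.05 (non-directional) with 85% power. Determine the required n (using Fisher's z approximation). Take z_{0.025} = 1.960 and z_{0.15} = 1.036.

n = 35

Fisher's z: C = ½·ln((1+r)/(1−r)) = ½·ln(2.9216) = 0.5361.
n = ((z_{α/2} + z_β)/C)² + 3.
(1.960 + 1.036) / 0.5361 = 2.996 / 0.5361 = 5.589.
n = 5.589² + 3 = 31.23 + 3 = 34.2.
Round up.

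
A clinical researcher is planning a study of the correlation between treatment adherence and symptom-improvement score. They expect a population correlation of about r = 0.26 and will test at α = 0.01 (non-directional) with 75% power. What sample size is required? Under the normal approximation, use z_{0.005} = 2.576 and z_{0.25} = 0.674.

n = 153

Fisher's z: C = ½·ln((1+r)/(1−r)) = ½·ln(1.7027) = 0.2661.
n = ((z_{α/2} + z_β)/C)² + 3.
(2.576 + 0.674) / 0.2661 = 3.250 / 0.2661 = 12.213.
n = 12.213² + 3 = 149.17 + 3 = 152.2.
Round up.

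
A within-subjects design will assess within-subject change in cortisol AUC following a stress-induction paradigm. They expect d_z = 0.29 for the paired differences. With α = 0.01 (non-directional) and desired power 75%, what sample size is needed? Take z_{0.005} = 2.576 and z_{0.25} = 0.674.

For a paired (one-sample on differences) test: n = ((z_{α/2} + z_β) / d)².
z_{α/2} + z_β = 2.576 + 0.674 = 3.250.
n = (3.250 / 0.29)² = 11.207² = 125.59.
Round up.

n = 126 pairs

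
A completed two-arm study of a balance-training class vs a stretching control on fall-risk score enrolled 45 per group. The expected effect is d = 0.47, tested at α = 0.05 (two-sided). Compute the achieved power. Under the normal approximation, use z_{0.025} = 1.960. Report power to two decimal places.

power ≈ 0.61

For two equal groups, power = Φ(d·√(n/2) − z_{α/2}).
d·√(n/2) = 0.47 × √(45/2) = 0.47 × 4.743 = 2.229.
z_β = 2.229 − 1.960 = 0.269.
Power = Φ(0.269) = 0.606.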